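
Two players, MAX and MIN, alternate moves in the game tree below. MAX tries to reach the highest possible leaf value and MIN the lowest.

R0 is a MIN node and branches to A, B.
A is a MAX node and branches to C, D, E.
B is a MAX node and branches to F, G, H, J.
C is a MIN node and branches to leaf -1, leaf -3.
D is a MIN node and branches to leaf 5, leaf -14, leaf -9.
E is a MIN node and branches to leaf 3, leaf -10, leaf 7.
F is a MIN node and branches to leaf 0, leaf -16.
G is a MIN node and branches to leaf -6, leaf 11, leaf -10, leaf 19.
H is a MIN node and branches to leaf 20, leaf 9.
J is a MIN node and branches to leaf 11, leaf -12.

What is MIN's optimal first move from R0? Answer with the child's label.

C (MIN): min(-1, -3) = -3
D (MIN): min(5, -14, -9) = -14
E (MIN): min(3, -10, 7) = -10
A (MAX): max(-3, -14, -10) = -3
F (MIN): min(0, -16) = -16
G (MIN): min(-6, 11, -10, 19) = -10
H (MIN): min(20, 9) = 9
J (MIN): min(11, -12) = -12
B (MAX): max(-16, -10, 9, -12) = 9
R0 (MIN): min(-3, 9) = -3
MIN at R0 wants the lowest of {A=-3, B=9}, so chooses A.

A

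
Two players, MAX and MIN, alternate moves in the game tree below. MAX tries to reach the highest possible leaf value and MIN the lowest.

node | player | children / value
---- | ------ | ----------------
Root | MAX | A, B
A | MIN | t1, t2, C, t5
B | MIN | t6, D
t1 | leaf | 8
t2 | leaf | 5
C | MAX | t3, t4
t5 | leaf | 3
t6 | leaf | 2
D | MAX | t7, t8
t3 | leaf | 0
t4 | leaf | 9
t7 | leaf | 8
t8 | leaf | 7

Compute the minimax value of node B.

D (MAX): max(8, 7) = 8
B (MIN): min(2, 8) = 2

2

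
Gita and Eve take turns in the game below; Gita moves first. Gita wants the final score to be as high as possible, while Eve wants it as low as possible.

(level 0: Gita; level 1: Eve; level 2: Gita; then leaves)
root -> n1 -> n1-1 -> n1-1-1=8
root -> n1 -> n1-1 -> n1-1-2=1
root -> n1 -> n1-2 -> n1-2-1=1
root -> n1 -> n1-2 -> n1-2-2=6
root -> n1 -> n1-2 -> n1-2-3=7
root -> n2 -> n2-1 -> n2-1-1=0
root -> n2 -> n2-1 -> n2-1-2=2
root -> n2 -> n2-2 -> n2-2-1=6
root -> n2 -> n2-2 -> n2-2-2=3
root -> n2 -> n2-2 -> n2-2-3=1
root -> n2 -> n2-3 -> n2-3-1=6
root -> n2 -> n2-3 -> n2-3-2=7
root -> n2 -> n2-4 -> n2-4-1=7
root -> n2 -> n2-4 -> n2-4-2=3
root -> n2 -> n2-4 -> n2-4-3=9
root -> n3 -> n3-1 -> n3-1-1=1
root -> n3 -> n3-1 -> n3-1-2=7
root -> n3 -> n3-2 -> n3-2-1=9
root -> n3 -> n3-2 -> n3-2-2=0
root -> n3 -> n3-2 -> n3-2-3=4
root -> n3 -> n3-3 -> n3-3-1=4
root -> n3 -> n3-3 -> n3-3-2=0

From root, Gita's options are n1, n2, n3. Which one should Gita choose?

n1-1 (Gita): max(8, 1) = 8
n1-2 (Gita): max(1, 6, 7) = 7
n1 (Eve): min(8, 7) = 7
n2-1 (Gita): max(0, 2) = 2
n2-2 (Gita): max(6, 3, 1) = 6
n2-3 (Gita): max(6, 7) = 7
n2-4 (Gita): max(7, 3, 9) = 9
n2 (Eve): min(2, 6, 7, 9) = 2
n3-1 (Gita): max(1, 7) = 7
n3-2 (Gita): max(9, 0, 4) = 9
n3-3 (Gita): max(4, 0) = 4
n3 (Eve): min(7, 9, 4) = 4
root (Gita): max(7, 2, 4) = 7
Gita at root wants the highest of {n1=7, n2=2, n3=4}, so chooses n1.

n1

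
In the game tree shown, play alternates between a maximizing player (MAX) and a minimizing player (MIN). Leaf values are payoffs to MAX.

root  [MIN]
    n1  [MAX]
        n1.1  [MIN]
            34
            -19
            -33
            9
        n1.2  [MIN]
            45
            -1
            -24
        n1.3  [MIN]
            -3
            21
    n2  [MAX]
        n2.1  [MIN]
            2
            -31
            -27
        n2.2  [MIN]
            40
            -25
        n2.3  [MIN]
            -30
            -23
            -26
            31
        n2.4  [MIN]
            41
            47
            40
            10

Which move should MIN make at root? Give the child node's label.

n1

n1.1 (MIN): min(34, -19, -33, 9) = -33
n1.2 (MIN): min(45, -1, -24) = -24
n1.3 (MIN): min(-3, 21) = -3
n1 (MAX): max(-33, -24, -3) = -3
n2.1 (MIN): min(2, -31, -27) = -31
n2.2 (MIN): min(40, -25) = -25
n2.3 (MIN): min(-30, -23, -26, 31) = -30
n2.4 (MIN): min(41, 47, 40, 10) = 10
n2 (MAX): max(-31, -25, -30, 10) = 10
root (MIN): min(-3, 10) = -3
MIN at root wants the lowest of {n1=-3, n2=10}, so chooses n1.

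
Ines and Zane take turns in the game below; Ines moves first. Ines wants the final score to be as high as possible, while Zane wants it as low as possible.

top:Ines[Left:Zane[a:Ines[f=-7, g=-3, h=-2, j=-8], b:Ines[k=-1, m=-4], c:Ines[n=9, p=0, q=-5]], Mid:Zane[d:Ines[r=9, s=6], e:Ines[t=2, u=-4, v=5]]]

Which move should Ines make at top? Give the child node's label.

Mid

a (Ines): max(-7, -3, -2, -8) = -2
b (Ines): max(-1, -4) = -1
c (Ines): max(9, 0, -5) = 9
Left (Zane): min(-2, -1, 9) = -2
d (Ines): max(9, 6) = 9
e (Ines): max(2, -4, 5) = 5
Mid (Zane): min(9, 5) = 5
top (Ines): max(-2, 5) = 5
Ines at top wants the highest of {Left=-2, Mid=5}, so chooses Mid.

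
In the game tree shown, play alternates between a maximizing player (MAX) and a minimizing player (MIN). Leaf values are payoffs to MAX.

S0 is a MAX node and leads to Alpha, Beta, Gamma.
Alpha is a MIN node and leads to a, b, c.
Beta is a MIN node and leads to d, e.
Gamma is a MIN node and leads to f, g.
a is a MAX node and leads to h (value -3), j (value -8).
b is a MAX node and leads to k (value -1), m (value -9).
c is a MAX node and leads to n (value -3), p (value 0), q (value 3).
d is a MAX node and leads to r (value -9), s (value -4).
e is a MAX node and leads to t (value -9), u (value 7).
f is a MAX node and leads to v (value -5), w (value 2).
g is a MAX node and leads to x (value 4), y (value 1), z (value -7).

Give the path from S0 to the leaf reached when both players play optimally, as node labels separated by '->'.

a (MAX): max(-3, -8) = -3
b (MAX): max(-1, -9) = -1
c (MAX): max(-3, 0, 3) = 3
Alpha (MIN): min(-3, -1, 3) = -3
d (MAX): max(-9, -4) = -4
e (MAX): max(-9, 7) = 7
Beta (MIN): min(-4, 7) = -4
f (MAX): max(-5, 2) = 2
g (MAX): max(4, 1, -7) = 4
Gamma (MIN): min(2, 4) = 2
S0 (MAX): max(-3, -4, 2) = 2
At S0, MAX picks Gamma (highest: 2).
At Gamma, MIN picks f (lowest: 2).
At f, MAX picks w (highest: 2).
Terminal value 2.

S0 -> Gamma -> f -> w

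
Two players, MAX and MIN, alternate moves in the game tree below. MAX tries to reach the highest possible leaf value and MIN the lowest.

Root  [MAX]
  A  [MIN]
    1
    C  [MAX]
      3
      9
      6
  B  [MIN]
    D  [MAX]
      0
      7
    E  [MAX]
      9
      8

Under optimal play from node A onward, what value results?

1

C (MAX): max(3, 9, 6) = 9
A (MIN): min(1, 9) = 1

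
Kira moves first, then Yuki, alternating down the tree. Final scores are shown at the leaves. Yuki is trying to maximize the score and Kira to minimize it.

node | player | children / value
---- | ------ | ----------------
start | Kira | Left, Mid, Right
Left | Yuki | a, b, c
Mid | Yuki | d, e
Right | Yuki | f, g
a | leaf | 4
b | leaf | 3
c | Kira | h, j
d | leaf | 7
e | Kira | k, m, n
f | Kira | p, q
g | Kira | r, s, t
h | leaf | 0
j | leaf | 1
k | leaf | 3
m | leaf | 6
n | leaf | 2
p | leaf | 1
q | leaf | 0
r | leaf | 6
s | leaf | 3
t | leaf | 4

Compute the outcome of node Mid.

e (Kira): min(3, 6, 2) = 2
Mid (Yuki): max(7, 2) = 7

7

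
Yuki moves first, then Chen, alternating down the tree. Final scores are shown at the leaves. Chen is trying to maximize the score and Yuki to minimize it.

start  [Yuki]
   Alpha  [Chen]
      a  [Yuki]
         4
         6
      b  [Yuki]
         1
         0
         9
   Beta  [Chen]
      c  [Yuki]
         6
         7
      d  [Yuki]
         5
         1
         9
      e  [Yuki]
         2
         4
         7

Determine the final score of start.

4

a (Yuki): min(4, 6) = 4
b (Yuki): min(1, 0, 9) = 0
Alpha (Chen): max(4, 0) = 4
c (Yuki): min(6, 7) = 6
d (Yuki): min(5, 1, 9) = 1
e (Yuki): min(2, 4, 7) = 2
Beta (Chen): max(6, 1, 2) = 6
start (Yuki): min(4, 6) = 4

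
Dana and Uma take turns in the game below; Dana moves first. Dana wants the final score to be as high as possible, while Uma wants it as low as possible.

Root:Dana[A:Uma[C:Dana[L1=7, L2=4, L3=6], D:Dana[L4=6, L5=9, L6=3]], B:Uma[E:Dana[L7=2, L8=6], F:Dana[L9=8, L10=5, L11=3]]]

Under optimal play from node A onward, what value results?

C (Dana): max(7, 4, 6) = 7
D (Dana): max(6, 9, 3) = 9
A (Uma): min(7, 9) = 7

7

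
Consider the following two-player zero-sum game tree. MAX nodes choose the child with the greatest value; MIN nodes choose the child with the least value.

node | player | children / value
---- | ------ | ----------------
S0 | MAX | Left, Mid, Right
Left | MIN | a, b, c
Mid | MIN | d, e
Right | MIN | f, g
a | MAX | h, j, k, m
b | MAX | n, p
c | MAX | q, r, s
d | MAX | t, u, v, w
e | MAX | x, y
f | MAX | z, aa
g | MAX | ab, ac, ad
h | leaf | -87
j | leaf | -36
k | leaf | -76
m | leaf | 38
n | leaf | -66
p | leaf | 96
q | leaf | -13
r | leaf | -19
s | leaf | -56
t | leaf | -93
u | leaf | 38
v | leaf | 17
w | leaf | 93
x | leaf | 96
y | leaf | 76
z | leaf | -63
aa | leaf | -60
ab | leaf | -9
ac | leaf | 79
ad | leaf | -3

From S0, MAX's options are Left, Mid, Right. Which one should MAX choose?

Mid

a (MAX): max(-87, -36, -76, 38) = 38
b (MAX): max(-66, 96) = 96
c (MAX): max(-13, -19, -56) = -13
Left (MIN): min(38, 96, -13) = -13
d (MAX): max(-93, 38, 17, 93) = 93
e (MAX): max(96, 76) = 96
Mid (MIN): min(93, 96) = 93
f (MAX): max(-63, -60) = -60
g (MAX): max(-9, 79, -3) = 79
Right (MIN): min(-60, 79) = -60
S0 (MAX): max(-13, 93, -60) = 93
MAX at S0 wants the highest of {Left=-13, Mid=93, Right=-60}, so chooses Mid.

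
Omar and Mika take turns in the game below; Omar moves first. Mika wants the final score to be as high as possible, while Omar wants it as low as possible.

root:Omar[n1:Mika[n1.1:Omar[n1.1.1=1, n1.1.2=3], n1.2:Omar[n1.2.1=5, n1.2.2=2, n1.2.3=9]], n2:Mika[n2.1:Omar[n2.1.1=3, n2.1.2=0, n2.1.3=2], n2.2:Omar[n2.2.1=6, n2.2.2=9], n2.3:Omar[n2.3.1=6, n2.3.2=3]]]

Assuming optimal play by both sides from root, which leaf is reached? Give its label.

n1.2.2

n1.1 (Omar): min(1, 3) = 1
n1.2 (Omar): min(5, 2, 9) = 2
n1 (Mika): max(1, 2) = 2
n2.1 (Omar): min(3, 0, 2) = 0
n2.2 (Omar): min(6, 9) = 6
n2.3 (Omar): min(6, 3) = 3
n2 (Mika): max(0, 6, 3) = 6
root (Omar): min(2, 6) = 2
At root, Omar picks n1 (lowest: 2).
At n1, Mika picks n1.2 (highest: 2).
At n1.2, Omar picks n1.2.2 (lowest: 2).
Terminal value 2.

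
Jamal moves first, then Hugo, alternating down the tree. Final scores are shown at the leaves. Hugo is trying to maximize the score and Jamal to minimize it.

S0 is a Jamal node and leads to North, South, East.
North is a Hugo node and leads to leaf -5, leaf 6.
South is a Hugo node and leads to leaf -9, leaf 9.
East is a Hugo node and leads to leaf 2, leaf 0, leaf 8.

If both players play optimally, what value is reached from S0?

North (Hugo): max(-5, 6) = 6
South (Hugo): max(-9, 9) = 9
East (Hugo): max(2, 0, 8) = 8
S0 (Jamal): min(6, 9, 8) = 6

6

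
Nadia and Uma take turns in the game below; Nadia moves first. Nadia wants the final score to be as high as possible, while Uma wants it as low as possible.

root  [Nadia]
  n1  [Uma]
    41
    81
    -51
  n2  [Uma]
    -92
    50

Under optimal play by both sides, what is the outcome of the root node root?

n1 (Uma): min(41, 81, -51) = -51
n2 (Uma): min(-92, 50) = -92
root (Nadia): max(-51, -92) = -51

-51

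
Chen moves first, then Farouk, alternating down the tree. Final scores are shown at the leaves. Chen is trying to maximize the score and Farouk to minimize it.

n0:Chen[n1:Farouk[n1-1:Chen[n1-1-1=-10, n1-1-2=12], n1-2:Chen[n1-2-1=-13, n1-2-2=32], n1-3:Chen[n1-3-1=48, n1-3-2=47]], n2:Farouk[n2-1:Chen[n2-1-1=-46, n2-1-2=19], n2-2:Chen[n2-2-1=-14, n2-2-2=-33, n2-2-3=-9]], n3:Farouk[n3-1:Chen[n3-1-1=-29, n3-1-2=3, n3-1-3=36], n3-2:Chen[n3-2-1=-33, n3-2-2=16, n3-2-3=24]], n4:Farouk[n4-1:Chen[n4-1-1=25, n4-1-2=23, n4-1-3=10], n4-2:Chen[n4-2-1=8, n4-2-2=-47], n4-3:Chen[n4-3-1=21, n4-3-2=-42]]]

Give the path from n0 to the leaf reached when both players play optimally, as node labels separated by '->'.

n0 -> n3 -> n3-2 -> n3-2-3

n1-1 (Chen): max(-10, 12) = 12
n1-2 (Chen): max(-13, 32) = 32
n1-3 (Chen): max(48, 47) = 48
n1 (Farouk): min(12, 32, 48) = 12
n2-1 (Chen): max(-46, 19) = 19
n2-2 (Chen): max(-14, -33, -9) = -9
n2 (Farouk): min(19, -9) = -9
n3-1 (Chen): max(-29, 3, 36) = 36
n3-2 (Chen): max(-33, 16, 24) = 24
n3 (Farouk): min(36, 24) = 24
n4-1 (Chen): max(25, 23, 10) = 25
n4-2 (Chen): max(8, -47) = 8
n4-3 (Chen): max(21, -42) = 21
n4 (Farouk): min(25, 8, 21) = 8
n0 (Chen): max(12, -9, 24, 8) = 24
At n0, Chen picks n3 (highest: 24).
At n3, Farouk picks n3-2 (lowest: 24).
At n3-2, Chen picks n3-2-3 (highest: 24).
Terminal value 24.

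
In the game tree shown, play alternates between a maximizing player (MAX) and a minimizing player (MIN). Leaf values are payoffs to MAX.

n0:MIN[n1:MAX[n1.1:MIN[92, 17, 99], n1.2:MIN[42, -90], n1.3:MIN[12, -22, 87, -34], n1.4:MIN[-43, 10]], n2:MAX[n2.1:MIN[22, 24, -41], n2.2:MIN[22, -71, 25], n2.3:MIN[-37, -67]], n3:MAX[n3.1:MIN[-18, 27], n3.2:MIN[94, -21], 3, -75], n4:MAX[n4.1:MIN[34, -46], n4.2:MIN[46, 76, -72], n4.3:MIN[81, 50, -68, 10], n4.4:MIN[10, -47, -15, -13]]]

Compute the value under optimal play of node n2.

n2.1 (MIN): min(22, 24, -41) = -41
n2.2 (MIN): min(22, -71, 25) = -71
n2.3 (MIN): min(-37, -67) = -67
n2 (MAX): max(-41, -71, -67) = -41

-41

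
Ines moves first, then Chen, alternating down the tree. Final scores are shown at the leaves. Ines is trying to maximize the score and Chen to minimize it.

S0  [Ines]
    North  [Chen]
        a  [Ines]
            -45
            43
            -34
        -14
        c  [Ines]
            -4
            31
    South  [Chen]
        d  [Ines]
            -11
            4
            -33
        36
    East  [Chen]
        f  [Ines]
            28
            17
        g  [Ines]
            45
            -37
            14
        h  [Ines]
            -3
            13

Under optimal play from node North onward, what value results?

-14

a (Ines): max(-45, 43, -34) = 43
c (Ines): max(-4, 31) = 31
North (Chen): min(43, -14, 31) = -14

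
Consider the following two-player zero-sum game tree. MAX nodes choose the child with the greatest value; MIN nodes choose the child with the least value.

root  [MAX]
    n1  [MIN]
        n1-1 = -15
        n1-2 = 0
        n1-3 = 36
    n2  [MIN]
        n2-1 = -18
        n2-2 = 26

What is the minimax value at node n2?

n2 (MIN): min(-18, 26) = -18

-18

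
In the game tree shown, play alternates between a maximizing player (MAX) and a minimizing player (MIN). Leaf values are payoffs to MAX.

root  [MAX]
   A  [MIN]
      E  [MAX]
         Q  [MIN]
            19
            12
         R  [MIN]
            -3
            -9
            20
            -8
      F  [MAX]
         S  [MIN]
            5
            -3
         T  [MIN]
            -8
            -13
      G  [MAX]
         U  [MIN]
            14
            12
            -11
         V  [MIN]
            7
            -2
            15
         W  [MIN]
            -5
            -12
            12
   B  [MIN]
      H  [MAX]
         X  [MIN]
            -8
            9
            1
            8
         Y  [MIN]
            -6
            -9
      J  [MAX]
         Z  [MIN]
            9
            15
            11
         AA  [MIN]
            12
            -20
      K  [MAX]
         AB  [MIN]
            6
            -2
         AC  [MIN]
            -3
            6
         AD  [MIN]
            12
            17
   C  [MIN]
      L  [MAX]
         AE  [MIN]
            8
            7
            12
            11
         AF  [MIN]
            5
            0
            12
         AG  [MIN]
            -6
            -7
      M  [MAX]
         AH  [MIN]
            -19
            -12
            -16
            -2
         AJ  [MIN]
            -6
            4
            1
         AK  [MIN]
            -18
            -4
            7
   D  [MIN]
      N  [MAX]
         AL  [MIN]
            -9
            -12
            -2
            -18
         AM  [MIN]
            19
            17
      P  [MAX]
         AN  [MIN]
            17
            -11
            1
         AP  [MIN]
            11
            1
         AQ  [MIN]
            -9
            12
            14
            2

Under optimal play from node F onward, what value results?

-3

S (MIN): min(5, -3) = -3
T (MIN): min(-8, -13) = -13
F (MAX): max(-3, -13) = -3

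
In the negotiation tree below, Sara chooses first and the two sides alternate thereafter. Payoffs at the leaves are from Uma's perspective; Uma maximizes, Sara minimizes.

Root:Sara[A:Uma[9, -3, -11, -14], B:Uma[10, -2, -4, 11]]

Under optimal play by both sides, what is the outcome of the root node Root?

9

A (Uma): max(9, -3, -11, -14) = 9
B (Uma): max(10, -2, -4, 11) = 11
Root (Sara): min(9, 11) = 9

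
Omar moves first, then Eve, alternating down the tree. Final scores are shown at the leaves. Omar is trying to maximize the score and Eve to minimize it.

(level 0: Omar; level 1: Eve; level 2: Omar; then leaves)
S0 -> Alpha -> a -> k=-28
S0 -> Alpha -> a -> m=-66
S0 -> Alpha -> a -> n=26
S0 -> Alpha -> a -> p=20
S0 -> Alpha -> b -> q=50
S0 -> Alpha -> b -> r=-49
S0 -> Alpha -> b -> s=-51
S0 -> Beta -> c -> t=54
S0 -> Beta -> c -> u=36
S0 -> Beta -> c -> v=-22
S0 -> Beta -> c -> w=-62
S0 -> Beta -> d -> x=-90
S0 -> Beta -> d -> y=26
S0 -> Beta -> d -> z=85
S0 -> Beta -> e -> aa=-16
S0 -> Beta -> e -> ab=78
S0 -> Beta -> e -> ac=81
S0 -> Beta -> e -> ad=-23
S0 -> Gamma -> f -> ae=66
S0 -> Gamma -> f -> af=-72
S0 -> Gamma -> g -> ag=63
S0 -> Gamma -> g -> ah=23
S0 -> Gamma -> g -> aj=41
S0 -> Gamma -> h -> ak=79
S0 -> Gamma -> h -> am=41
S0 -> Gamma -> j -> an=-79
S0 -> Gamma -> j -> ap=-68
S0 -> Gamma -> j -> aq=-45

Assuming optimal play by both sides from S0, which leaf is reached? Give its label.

t

a (Omar): max(-28, -66, 26, 20) = 26
b (Omar): max(50, -49, -51) = 50
Alpha (Eve): min(26, 50) = 26
c (Omar): max(54, 36, -22, -62) = 54
d (Omar): max(-90, 26, 85) = 85
e (Omar): max(-16, 78, 81, -23) = 81
Beta (Eve): min(54, 85, 81) = 54
f (Omar): max(66, -72) = 66
g (Omar): max(63, 23, 41) = 63
h (Omar): max(79, 41) = 79
j (Omar): max(-79, -68, -45) = -45
Gamma (Eve): min(66, 63, 79, -45) = -45
S0 (Omar): max(26, 54, -45) = 54
At S0, Omar picks Beta (highest: 54).
At Beta, Eve picks c (lowest: 54).
At c, Omar picks t (highest: 54).
Terminal value 54.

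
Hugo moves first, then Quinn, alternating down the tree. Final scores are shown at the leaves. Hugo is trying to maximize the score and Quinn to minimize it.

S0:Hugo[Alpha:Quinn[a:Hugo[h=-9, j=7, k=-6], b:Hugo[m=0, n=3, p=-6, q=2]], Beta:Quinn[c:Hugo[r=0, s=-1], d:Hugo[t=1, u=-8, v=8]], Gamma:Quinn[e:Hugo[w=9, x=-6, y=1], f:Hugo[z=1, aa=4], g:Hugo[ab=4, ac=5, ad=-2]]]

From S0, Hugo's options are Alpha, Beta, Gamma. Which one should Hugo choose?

Gamma

a (Hugo): max(-9, 7, -6) = 7
b (Hugo): max(0, 3, -6, 2) = 3
Alpha (Quinn): min(7, 3) = 3
c (Hugo): max(0, -1) = 0
d (Hugo): max(1, -8, 8) = 8
Beta (Quinn): min(0, 8) = 0
e (Hugo): max(9, -6, 1) = 9
f (Hugo): max(1, 4) = 4
g (Hugo): max(4, 5, -2) = 5
Gamma (Quinn): min(9, 4, 5) = 4
S0 (Hugo): max(3, 0, 4) = 4
Hugo at S0 wants the highest of {Alpha=3, Beta=0, Gamma=4}, so chooses Gamma.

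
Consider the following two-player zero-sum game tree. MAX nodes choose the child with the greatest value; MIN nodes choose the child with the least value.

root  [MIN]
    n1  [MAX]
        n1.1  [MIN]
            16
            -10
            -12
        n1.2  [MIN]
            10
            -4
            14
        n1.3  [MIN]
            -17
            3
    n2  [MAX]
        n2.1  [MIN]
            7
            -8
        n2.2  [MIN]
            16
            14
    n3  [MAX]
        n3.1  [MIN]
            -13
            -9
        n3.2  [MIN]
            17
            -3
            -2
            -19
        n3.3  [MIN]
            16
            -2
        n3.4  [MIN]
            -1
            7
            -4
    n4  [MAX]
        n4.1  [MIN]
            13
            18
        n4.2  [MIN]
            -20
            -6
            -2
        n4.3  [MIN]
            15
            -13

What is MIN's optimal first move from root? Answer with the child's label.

n1

n1.1 (MIN): min(16, -10, -12) = -12
n1.2 (MIN): min(10, -4, 14) = -4
n1.3 (MIN): min(-17, 3) = -17
n1 (MAX): max(-12, -4, -17) = -4
n2.1 (MIN): min(7, -8) = -8
n2.2 (MIN): min(16, 14) = 14
n2 (MAX): max(-8, 14) = 14
n3.1 (MIN): min(-13, -9) = -13
n3.2 (MIN): min(17, -3, -2, -19) = -19
n3.3 (MIN): min(16, -2) = -2
n3.4 (MIN): min(-1, 7, -4) = -4
n3 (MAX): max(-13, -19, -2, -4) = -2
n4.1 (MIN): min(13, 18) = 13
n4.2 (MIN): min(-20, -6, -2) = -20
n4.3 (MIN): min(15, -13) = -13
n4 (MAX): max(13, -20, -13) = 13
root (MIN): min(-4, 14, -2, 13) = -4
MIN at root wants the lowest of {n1=-4, n2=14, n3=-2, n4=13}, so chooses n1.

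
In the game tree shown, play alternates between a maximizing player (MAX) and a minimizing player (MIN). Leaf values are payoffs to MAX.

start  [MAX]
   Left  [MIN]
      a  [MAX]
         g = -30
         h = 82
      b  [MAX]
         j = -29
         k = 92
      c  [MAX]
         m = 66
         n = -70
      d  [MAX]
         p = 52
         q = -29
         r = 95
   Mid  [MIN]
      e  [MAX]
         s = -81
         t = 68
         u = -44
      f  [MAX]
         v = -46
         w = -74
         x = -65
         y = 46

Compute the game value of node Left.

a (MAX): max(-30, 82) = 82
b (MAX): max(-29, 92) = 92
c (MAX): max(66, -70) = 66
d (MAX): max(52, -29, 95) = 95
Left (MIN): min(82, 92, 66, 95) = 66

66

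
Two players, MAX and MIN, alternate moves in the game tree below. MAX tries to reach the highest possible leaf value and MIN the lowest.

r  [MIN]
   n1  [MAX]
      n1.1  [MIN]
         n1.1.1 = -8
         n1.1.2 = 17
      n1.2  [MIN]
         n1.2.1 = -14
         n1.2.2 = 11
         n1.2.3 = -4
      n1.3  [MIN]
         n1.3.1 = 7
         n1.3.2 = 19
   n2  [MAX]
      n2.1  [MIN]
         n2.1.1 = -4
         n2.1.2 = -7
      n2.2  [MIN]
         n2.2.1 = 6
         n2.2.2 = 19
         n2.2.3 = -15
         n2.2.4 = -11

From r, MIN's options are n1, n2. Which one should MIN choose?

n1.1 (MIN): min(-8, 17) = -8
n1.2 (MIN): min(-14, 11, -4) = -14
n1.3 (MIN): min(7, 19) = 7
n1 (MAX): max(-8, -14, 7) = 7
n2.1 (MIN): min(-4, -7) = -7
n2.2 (MIN): min(6, 19, -15, -11) = -15
n2 (MAX): max(-7, -15) = -7
r (MIN): min(7, -7) = -7
MIN at r wants the lowest of {n1=7, n2=-7}, so chooses n2.

n2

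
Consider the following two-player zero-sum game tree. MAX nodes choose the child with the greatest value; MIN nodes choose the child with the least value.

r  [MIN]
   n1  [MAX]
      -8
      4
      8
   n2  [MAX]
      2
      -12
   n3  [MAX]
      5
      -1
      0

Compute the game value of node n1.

8

n1 (MAX): max(-8, 4, 8) = 8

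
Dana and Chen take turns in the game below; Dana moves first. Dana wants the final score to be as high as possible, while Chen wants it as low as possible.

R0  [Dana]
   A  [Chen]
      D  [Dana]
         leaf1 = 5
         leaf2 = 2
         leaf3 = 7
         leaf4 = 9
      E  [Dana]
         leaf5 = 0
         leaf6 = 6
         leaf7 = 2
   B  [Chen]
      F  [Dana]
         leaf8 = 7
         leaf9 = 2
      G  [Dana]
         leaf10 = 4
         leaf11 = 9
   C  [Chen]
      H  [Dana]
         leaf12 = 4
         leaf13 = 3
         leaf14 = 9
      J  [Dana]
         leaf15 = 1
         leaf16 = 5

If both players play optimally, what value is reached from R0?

7

D (Dana): max(5, 2, 7, 9) = 9
E (Dana): max(0, 6, 2) = 6
A (Chen): min(9, 6) = 6
F (Dana): max(7, 2) = 7
G (Dana): max(4, 9) = 9
B (Chen): min(7, 9) = 7
H (Dana): max(4, 3, 9) = 9
J (Dana): max(1, 5) = 5
C (Chen): min(9, 5) = 5
R0 (Dana): max(6, 7, 5) = 7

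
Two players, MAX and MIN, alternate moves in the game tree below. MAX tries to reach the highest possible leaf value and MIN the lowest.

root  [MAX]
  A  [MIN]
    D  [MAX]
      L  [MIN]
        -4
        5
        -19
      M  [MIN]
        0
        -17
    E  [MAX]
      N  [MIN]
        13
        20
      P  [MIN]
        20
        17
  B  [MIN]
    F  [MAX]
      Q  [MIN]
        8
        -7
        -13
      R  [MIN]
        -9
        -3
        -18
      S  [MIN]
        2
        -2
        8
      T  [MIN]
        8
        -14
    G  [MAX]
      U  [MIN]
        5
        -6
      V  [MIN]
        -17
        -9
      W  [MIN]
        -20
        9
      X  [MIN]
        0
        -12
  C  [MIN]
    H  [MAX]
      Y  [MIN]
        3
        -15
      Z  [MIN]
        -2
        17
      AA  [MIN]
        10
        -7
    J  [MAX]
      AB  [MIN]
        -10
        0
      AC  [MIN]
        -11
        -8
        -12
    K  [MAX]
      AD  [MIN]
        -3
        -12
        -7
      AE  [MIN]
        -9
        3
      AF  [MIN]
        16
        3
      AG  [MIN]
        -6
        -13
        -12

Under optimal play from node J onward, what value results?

-10

AB (MIN): min(-10, 0) = -10
AC (MIN): min(-11, -8, -12) = -12
J (MAX): max(-10, -12) = -10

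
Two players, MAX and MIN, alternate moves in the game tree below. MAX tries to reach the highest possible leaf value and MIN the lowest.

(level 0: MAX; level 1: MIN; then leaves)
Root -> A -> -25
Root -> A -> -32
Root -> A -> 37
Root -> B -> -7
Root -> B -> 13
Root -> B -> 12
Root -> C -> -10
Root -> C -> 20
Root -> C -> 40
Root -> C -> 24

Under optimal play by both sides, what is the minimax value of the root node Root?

A (MIN): min(-25, -32, 37) = -32
B (MIN): min(-7, 13, 12) = -7
C (MIN): min(-10, 20, 40, 24) = -10
Root (MAX): max(-32, -7, -10) = -7

-7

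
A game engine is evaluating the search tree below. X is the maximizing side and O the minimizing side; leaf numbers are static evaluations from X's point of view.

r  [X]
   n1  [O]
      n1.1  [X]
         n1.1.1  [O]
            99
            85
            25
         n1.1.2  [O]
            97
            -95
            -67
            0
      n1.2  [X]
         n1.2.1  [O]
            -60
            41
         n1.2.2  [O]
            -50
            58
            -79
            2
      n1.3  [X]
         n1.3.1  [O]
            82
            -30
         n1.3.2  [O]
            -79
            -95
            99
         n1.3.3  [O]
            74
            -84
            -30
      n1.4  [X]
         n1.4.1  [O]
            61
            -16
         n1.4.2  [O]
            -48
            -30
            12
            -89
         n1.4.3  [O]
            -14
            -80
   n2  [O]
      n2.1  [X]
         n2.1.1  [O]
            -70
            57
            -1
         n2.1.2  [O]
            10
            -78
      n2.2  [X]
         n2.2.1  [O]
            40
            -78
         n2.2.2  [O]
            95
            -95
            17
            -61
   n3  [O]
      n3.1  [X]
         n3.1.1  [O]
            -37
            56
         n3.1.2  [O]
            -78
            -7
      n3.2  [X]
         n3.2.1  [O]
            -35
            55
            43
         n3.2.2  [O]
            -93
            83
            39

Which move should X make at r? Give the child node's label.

n3

n1.1.1 (O): min(99, 85, 25) = 25
n1.1.2 (O): min(97, -95, -67, 0) = -95
n1.1 (X): max(25, -95) = 25
n1.2.1 (O): min(-60, 41) = -60
n1.2.2 (O): min(-50, 58, -79, 2) = -79
n1.2 (X): max(-60, -79) = -60
n1.3.1 (O): min(82, -30) = -30
n1.3.2 (O): min(-79, -95, 99) = -95
n1.3.3 (O): min(74, -84, -30) = -84
n1.3 (X): max(-30, -95, -84) = -30
n1.4.1 (O): min(61, -16) = -16
n1.4.2 (O): min(-48, -30, 12, -89) = -89
n1.4.3 (O): min(-14, -80) = -80
n1.4 (X): max(-16, -89, -80) = -16
n1 (O): min(25, -60, -30, -16) = -60
n2.1.1 (O): min(-70, 57, -1) = -70
n2.1.2 (O): min(10, -78) = -78
n2.1 (X): max(-70, -78) = -70
n2.2.1 (O): min(40, -78) = -78
n2.2.2 (O): min(95, -95, 17, -61) = -95
n2.2 (X): max(-78, -95) = -78
n2 (O): min(-70, -78) = -78
n3.1.1 (O): min(-37, 56) = -37
n3.1.2 (O): min(-78, -7) = -78
n3.1 (X): max(-37, -78) = -37
n3.2.1 (O): min(-35, 55, 43) = -35
n3.2.2 (O): min(-93, 83, 39) = -93
n3.2 (X): max(-35, -93) = -35
n3 (O): min(-37, -35) = -37
r (X): max(-60, -78, -37) = -37
X at r wants the highest of {n1=-60, n2=-78, n3=-37}, so chooses n3.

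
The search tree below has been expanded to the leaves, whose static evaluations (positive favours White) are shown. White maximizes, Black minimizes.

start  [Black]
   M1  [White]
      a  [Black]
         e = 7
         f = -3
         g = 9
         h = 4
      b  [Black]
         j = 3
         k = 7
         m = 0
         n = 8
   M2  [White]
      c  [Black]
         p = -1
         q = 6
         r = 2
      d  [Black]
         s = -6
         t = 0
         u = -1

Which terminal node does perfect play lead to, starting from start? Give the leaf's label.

a (Black): min(7, -3, 9, 4) = -3
b (Black): min(3, 7, 0, 8) = 0
M1 (White): max(-3, 0) = 0
c (Black): min(-1, 6, 2) = -1
d (Black): min(-6, 0, -1) = -6
M2 (White): max(-1, -6) = -1
start (Black): min(0, -1) = -1
At start, Black picks M2 (lowest: -1).
At M2, White picks c (highest: -1).
At c, Black picks p (lowest: -1).
Terminal value -1.

p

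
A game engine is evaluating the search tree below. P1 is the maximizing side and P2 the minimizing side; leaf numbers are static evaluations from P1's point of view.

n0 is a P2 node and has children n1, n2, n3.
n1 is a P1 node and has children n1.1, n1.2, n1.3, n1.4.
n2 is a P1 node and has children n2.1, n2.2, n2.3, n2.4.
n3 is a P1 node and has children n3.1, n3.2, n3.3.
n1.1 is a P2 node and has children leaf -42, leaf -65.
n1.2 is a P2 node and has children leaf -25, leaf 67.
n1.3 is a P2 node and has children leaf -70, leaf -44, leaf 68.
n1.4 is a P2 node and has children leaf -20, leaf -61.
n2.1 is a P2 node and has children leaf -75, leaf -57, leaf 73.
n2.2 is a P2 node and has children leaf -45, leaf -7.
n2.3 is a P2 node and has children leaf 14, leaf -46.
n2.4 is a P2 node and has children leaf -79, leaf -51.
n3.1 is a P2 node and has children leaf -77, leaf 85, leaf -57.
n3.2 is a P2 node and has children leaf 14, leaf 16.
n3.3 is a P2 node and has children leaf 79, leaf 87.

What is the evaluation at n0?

-45

n1.1 (P2): min(-42, -65) = -65
n1.2 (P2): min(-25, 67) = -25
n1.3 (P2): min(-70, -44, 68) = -70
n1.4 (P2): min(-20, -61) = -61
n1 (P1): max(-65, -25, -70, -61) = -25
n2.1 (P2): min(-75, -57, 73) = -75
n2.2 (P2): min(-45, -7) = -45
n2.3 (P2): min(14, -46) = -46
n2.4 (P2): min(-79, -51) = -79
n2 (P1): max(-75, -45, -46, -79) = -45
n3.1 (P2): min(-77, 85, -57) = -77
n3.2 (P2): min(14, 16) = 14
n3.3 (P2): min(79, 87) = 79
n3 (P1): max(-77, 14, 79) = 79
n0 (P2): min(-25, -45, 79) = -45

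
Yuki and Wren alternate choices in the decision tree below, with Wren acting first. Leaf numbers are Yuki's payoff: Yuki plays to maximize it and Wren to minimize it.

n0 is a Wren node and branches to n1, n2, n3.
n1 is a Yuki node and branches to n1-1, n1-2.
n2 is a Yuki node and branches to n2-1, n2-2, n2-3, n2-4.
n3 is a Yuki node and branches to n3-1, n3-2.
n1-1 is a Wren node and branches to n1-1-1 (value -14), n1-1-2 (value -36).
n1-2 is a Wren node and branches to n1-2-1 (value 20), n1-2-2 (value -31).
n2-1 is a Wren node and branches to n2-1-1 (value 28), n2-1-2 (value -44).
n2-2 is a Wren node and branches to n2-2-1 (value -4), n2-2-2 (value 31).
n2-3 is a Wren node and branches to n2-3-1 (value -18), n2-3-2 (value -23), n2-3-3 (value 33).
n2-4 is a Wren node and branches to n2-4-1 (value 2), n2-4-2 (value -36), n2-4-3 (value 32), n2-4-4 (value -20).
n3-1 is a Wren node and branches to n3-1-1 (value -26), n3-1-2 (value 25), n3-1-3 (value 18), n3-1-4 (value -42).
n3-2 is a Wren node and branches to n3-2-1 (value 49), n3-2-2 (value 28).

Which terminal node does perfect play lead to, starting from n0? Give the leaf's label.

n1-1 (Wren): min(-14, -36) = -36
n1-2 (Wren): min(20, -31) = -31
n1 (Yuki): max(-36, -31) = -31
n2-1 (Wren): min(28, -44) = -44
n2-2 (Wren): min(-4, 31) = -4
n2-3 (Wren): min(-18, -23, 33) = -23
n2-4 (Wren): min(2, -36, 32, -20) = -36
n2 (Yuki): max(-44, -4, -23, -36) = -4
n3-1 (Wren): min(-26, 25, 18, -42) = -42
n3-2 (Wren): min(49, 28) = 28
n3 (Yuki): max(-42, 28) = 28
n0 (Wren): min(-31, -4, 28) = -31
At n0, Wren picks n1 (lowest: -31).
At n1, Yuki picks n1-2 (highest: -31).
At n1-2, Wren picks n1-2-2 (lowest: -31).
Terminal value -31.

n1-2-2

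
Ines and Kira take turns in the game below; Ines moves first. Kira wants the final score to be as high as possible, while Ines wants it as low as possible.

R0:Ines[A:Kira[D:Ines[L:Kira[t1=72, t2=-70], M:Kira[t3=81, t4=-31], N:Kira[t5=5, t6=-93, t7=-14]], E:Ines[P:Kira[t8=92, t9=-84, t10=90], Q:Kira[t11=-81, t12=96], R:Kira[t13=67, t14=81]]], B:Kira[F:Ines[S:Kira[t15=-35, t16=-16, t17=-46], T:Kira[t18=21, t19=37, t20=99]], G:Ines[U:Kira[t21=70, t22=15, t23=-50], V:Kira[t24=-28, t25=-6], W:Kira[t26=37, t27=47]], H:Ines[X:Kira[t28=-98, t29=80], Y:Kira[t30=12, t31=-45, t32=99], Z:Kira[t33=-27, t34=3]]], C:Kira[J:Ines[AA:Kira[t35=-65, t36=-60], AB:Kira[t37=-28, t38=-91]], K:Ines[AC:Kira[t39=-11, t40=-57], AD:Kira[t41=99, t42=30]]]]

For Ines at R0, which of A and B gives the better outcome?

B

L (Kira): max(72, -70) = 72
M (Kira): max(81, -31) = 81
N (Kira): max(5, -93, -14) = 5
D (Ines): min(72, 81, 5) = 5
P (Kira): max(92, -84, 90) = 92
Q (Kira): max(-81, 96) = 96
R (Kira): max(67, 81) = 81
E (Ines): min(92, 96, 81) = 81
A (Kira): max(5, 81) = 81
S (Kira): max(-35, -16, -46) = -16
T (Kira): max(21, 37, 99) = 99
F (Ines): min(-16, 99) = -16
U (Kira): max(70, 15, -50) = 70
V (Kira): max(-28, -6) = -6
W (Kira): max(37, 47) = 47
G (Ines): min(70, -6, 47) = -6
X (Kira): max(-98, 80) = 80
Y (Kira): max(12, -45, 99) = 99
Z (Kira): max(-27, 3) = 3
H (Ines): min(80, 99, 3) = 3
B (Kira): max(-16, -6, 3) = 3
Ines prefers the lower value; A=81, B=3. B is better since 3 < 81.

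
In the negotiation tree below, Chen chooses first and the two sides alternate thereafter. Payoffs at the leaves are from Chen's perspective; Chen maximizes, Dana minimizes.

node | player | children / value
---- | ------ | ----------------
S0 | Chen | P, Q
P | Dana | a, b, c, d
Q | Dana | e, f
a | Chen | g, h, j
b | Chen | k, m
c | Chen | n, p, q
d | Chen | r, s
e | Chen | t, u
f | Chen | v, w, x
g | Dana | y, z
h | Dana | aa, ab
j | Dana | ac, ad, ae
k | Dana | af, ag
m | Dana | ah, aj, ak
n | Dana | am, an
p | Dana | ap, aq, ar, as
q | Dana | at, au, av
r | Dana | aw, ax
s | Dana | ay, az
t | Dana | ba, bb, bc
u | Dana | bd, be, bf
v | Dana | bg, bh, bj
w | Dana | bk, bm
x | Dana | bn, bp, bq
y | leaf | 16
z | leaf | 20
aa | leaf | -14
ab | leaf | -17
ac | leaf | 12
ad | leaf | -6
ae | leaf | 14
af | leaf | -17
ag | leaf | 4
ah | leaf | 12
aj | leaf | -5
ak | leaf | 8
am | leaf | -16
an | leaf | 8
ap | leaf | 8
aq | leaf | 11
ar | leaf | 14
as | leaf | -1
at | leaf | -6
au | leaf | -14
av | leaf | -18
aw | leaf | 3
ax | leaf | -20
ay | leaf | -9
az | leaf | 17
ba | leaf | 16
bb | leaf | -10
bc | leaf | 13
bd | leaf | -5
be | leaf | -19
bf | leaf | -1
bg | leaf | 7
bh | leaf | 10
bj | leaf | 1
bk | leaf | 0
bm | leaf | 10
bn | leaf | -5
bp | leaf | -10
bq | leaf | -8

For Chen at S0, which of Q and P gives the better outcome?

t (Dana): min(16, -10, 13) = -10
u (Dana): min(-5, -19, -1) = -19
e (Chen): max(-10, -19) = -10
v (Dana): min(7, 10, 1) = 1
w (Dana): min(0, 10) = 0
x (Dana): min(-5, -10, -8) = -10
f (Chen): max(1, 0, -10) = 1
Q (Dana): min(-10, 1) = -10
g (Dana): min(16, 20) = 16
h (Dana): min(-14, -17) = -17
j (Dana): min(12, -6, 14) = -6
a (Chen): max(16, -17, -6) = 16
k (Dana): min(-17, 4) = -17
m (Dana): min(12, -5, 8) = -5
b (Chen): max(-17, -5) = -5
n (Dana): min(-16, 8) = -16
p (Dana): min(8, 11, 14, -1) = -1
q (Dana): min(-6, -14, -18) = -18
c (Chen): max(-16, -1, -18) = -1
r (Dana): min(3, -20) = -20
s (Dana): min(-9, 17) = -9
d (Chen): max(-20, -9) = -9
P (Dana): min(16, -5, -1, -9) = -9
Chen prefers the higher value; Q=-10, P=-9. P is better since -9 > -10.

P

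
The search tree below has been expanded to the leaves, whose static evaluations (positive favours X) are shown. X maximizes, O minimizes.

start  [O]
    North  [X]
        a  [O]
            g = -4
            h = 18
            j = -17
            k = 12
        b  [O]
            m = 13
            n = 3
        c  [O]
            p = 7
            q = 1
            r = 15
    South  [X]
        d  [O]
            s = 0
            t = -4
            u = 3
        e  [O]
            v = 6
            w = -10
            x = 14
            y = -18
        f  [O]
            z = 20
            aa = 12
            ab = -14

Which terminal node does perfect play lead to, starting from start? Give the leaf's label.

a (O): min(-4, 18, -17, 12) = -17
b (O): min(13, 3) = 3
c (O): min(7, 1, 15) = 1
North (X): max(-17, 3, 1) = 3
d (O): min(0, -4, 3) = -4
e (O): min(6, -10, 14, -18) = -18
f (O): min(20, 12, -14) = -14
South (X): max(-4, -18, -14) = -4
start (O): min(3, -4) = -4
At start, O picks South (lowest: -4).
At South, X picks d (highest: -4).
At d, O picks t (lowest: -4).
Terminal value -4.

t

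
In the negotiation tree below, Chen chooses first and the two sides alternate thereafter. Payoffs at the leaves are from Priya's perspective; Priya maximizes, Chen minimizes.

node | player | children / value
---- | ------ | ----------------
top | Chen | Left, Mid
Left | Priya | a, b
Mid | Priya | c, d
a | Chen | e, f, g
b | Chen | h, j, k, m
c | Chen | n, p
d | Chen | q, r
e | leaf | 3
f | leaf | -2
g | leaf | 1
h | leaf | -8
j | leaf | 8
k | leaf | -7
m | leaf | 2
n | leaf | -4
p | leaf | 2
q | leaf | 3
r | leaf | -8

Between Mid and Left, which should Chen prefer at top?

Mid

c (Chen): min(-4, 2) = -4
d (Chen): min(3, -8) = -8
Mid (Priya): max(-4, -8) = -4
a (Chen): min(3, -2, 1) = -2
b (Chen): min(-8, 8, -7, 2) = -8
Left (Priya): max(-2, -8) = -2
Chen prefers the lower value; Mid=-4, Left=-2. Mid is better since -4 < -2.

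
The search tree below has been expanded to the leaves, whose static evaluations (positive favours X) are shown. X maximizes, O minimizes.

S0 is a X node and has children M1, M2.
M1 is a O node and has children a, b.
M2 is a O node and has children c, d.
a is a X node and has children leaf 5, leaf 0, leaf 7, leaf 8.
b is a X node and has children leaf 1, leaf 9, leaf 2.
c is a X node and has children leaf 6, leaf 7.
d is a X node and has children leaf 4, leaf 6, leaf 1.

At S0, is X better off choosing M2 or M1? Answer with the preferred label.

c (X): max(6, 7) = 7
d (X): max(4, 6, 1) = 6
M2 (O): min(7, 6) = 6
a (X): max(5, 0, 7, 8) = 8
b (X): max(1, 9, 2) = 9
M1 (O): min(8, 9) = 8
X prefers the higher value; M2=6, M1=8. M1 is better since 8 > 6.

M1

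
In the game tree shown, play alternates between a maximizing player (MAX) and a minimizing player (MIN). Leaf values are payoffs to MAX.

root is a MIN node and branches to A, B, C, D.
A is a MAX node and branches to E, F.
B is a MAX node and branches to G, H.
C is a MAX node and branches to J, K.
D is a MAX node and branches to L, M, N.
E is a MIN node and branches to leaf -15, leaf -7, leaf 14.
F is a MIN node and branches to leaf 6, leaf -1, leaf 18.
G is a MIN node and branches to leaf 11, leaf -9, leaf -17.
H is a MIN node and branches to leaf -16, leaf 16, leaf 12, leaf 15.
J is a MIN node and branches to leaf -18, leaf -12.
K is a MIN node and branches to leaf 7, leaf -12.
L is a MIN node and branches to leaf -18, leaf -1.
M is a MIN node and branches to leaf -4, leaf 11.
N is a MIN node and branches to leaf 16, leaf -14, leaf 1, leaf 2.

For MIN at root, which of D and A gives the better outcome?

D

L (MIN): min(-18, -1) = -18
M (MIN): min(-4, 11) = -4
N (MIN): min(16, -14, 1, 2) = -14
D (MAX): max(-18, -4, -14) = -4
E (MIN): min(-15, -7, 14) = -15
F (MIN): min(6, -1, 18) = -1
A (MAX): max(-15, -1) = -1
MIN prefers the lower value; D=-4, A=-1. D is better since -4 < -1.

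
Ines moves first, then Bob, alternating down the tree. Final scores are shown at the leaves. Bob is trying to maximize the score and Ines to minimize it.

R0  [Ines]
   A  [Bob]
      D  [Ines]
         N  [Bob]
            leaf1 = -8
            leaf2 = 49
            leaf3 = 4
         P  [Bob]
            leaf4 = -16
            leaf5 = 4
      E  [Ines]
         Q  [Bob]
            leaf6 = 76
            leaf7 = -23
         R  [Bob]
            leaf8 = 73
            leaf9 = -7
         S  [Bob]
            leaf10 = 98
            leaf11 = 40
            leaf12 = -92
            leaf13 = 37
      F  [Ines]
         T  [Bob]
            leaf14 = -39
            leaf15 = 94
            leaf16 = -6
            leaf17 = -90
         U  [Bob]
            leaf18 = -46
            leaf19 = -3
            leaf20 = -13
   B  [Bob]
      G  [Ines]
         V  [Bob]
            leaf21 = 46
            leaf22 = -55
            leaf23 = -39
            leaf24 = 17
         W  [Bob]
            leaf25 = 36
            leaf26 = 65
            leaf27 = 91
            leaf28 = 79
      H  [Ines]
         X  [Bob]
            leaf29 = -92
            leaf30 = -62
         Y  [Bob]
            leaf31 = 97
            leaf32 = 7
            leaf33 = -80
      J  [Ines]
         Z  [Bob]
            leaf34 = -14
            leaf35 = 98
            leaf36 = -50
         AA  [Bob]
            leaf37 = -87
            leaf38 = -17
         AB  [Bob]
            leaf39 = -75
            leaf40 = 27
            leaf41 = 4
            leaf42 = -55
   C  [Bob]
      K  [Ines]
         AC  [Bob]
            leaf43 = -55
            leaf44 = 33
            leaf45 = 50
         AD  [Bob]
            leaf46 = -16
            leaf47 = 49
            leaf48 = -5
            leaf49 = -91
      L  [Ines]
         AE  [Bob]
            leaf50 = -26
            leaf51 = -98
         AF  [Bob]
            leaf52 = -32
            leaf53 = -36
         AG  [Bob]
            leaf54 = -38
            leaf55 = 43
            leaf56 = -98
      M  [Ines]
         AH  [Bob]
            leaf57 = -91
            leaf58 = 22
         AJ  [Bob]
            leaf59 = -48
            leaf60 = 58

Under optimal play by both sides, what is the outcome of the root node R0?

46

N (Bob): max(-8, 49, 4) = 49
P (Bob): max(-16, 4) = 4
D (Ines): min(49, 4) = 4
Q (Bob): max(76, -23) = 76
R (Bob): max(73, -7) = 73
S (Bob): max(98, 40, -92, 37) = 98
E (Ines): min(76, 73, 98) = 73
T (Bob): max(-39, 94, -6, -90) = 94
U (Bob): max(-46, -3, -13) = -3
F (Ines): min(94, -3) = -3
A (Bob): max(4, 73, -3) = 73
V (Bob): max(46, -55, -39, 17) = 46
W (Bob): max(36, 65, 91, 79) = 91
G (Ines): min(46, 91) = 46
X (Bob): max(-92, -62) = -62
Y (Bob): max(97, 7, -80) = 97
H (Ines): min(-62, 97) = -62
Z (Bob): max(-14, 98, -50) = 98
AA (Bob): max(-87, -17) = -17
AB (Bob): max(-75, 27, 4, -55) = 27
J (Ines): min(98, -17, 27) = -17
B (Bob): max(46, -62, -17) = 46
AC (Bob): max(-55, 33, 50) = 50
AD (Bob): max(-16, 49, -5, -91) = 49
K (Ines): min(50, 49) = 49
AE (Bob): max(-26, -98) = -26
AF (Bob): max(-32, -36) = -32
AG (Bob): max(-38, 43, -98) = 43
L (Ines): min(-26, -32, 43) = -32
AH (Bob): max(-91, 22) = 22
AJ (Bob): max(-48, 58) = 58
M (Ines): min(22, 58) = 22
C (Bob): max(49, -32, 22) = 49
R0 (Ines): min(73, 46, 49) = 46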